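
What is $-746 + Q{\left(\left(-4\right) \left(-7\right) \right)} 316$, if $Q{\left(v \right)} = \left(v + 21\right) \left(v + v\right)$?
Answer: $866358$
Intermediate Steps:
$Q{\left(v \right)} = 2 v \left(21 + v\right)$ ($Q{\left(v \right)} = \left(21 + v\right) 2 v = 2 v \left(21 + v\right)$)
$-746 + Q{\left(\left(-4\right) \left(-7\right) \right)} 316 = -746 + 2 \left(\left(-4\right) \left(-7\right)\right) \left(21 - -28\right) 316 = -746 + 2 \cdot 28 \left(21 + 28\right) 316 = -746 + 2 \cdot 28 \cdot 49 \cdot 316 = -746 + 2744 \cdot 316 = -746 + 867104 = 866358$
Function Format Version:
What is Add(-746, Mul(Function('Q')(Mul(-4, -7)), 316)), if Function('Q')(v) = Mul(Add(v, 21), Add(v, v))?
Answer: 866358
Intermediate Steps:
Function('Q')(v) = Mul(2, v, Add(21, v)) (Function('Q')(v) = Mul(Add(21, v), Mul(2, v)) = Mul(2, v, Add(21, v)))
Add(-746, Mul(Function('Q')(Mul(-4, -7)), 316)) = Add(-746, Mul(Mul(2, Mul(-4, -7), Add(21, Mul(-4, -7))), 316)) = Add(-746, Mul(Mul(2, 28, Add(21, 28)), 316)) = Add(-746, Mul(Mul(2, 28, 49), 316)) = Add(-746, Mul(2744, 316)) = Add(-746, 867104) = 866358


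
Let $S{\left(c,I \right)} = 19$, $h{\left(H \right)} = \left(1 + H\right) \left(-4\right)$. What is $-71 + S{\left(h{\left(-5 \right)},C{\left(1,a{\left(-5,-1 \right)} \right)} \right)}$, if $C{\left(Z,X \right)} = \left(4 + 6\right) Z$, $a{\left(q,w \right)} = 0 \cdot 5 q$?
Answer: $-52$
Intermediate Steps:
$a{\left(q,w \right)} = 0$ ($a{\left(q,w \right)} = 0 q = 0$)
$C{\left(Z,X \right)} = 10 Z$
$h{\left(H \right)} = -4 - 4 H$
$-71 + S{\left(h{\left(-5 \right)},C{\left(1,a{\left(-5,-1 \right)} \right)} \right)} = -71 + 19 = -52$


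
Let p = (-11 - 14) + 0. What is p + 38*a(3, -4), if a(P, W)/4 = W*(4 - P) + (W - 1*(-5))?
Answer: -481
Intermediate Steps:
a(P, W) = 20 + 4*W + 4*W*(4 - P) (a(P, W) = 4*(W*(4 - P) + (W - 1*(-5))) = 4*(W*(4 - P) + (W + 5)) = 4*(W*(4 - P) + (5 + W)) = 4*(5 + W + W*(4 - P)) = 20 + 4*W + 4*W*(4 - P))
p = -25 (p = -25 + 0 = -25)
p + 38*a(3, -4) = -25 + 38*(20 + 20*(-4) - 4*3*(-4)) = -25 + 38*(20 - 80 + 48) = -25 + 38*(-12) = -25 - 456 = -481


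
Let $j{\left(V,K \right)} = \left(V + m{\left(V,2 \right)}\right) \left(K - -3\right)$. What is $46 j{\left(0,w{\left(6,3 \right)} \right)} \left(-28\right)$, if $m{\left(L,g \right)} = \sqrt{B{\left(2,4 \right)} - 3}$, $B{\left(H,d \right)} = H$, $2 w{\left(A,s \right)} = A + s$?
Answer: $- 9660 i \approx - 9660.0 i$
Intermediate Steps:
$w{\left(A,s \right)} = \frac{A}{2} + \frac{s}{2}$ ($w{\left(A,s \right)} = \frac{A + s}{2} = \frac{A}{2} + \frac{s}{2}$)
$m{\left(L,g \right)} = i$ ($m{\left(L,g \right)} = \sqrt{2 - 3} = \sqrt{-1} = i$)
$j{\left(V,K \right)} = \left(3 + K\right) \left(i + V\right)$ ($j{\left(V,K \right)} = \left(V + i\right) \left(K - -3\right) = \left(i + V\right) \left(K + 3\right) = \left(i + V\right) \left(3 + K\right) = \left(3 + K\right) \left(i + V\right)$)
$46 j{\left(0,w{\left(6,3 \right)} \right)} \left(-28\right) = 46 \left(3 i + 3 \cdot 0 + i \left(\frac{1}{2} \cdot 6 + \frac{1}{2} \cdot 3\right) + \left(\frac{1}{2} \cdot 6 + \frac{1}{2} \cdot 3\right) 0\right) \left(-28\right) = 46 \left(3 i + 0 + i \left(3 + \frac{3}{2}\right) + \left(3 + \frac{3}{2}\right) 0\right) \left(-28\right) = 46 \left(3 i + 0 + i \frac{9}{2} + \frac{9}{2} \cdot 0\right) \left(-28\right) = 46 \left(3 i + 0 + \frac{9 i}{2} + 0\right) \left(-28\right) = 46 \frac{15 i}{2} \left(-28\right) = 345 i \left(-28\right) = - 9660 i$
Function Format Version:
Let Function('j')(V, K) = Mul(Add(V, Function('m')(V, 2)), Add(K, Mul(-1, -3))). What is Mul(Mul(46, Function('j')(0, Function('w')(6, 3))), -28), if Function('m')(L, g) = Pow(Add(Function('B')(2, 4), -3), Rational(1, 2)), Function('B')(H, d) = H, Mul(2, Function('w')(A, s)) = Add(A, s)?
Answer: Mul(-9660, I) ≈ Mul(-9660.0, I)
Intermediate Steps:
Function('w')(A, s) = Add(Mul(Rational(1, 2), A), Mul(Rational(1, 2), s)) (Function('w')(A, s) = Mul(Rational(1, 2), Add(A, s)) = Add(Mul(Rational(1, 2), A), Mul(Rational(1, 2), s)))
Function('m')(L, g) = I (Function('m')(L, g) = Pow(Add(2, -3), Rational(1, 2)) = Pow(-1, Rational(1, 2)) = I)
Function('j')(V, K) = Mul(Add(3, K), Add(I, V)) (Function('j')(V, K) = Mul(Add(V, I), Add(K, Mul(-1, -3))) = Mul(Add(I, V), Add(K, 3)) = Mul(Add(I, V), Add(3, K)) = Mul(Add(3, K), Add(I, V)))
Mul(Mul(46, Function('j')(0, Function('w')(6, 3))), -28) = Mul(Mul(46, Add(Mul(3, I), Mul(3, 0), Mul(I, Add(Mul(Rational(1, 2), 6), Mul(Rational(1, 2), 3))), Mul(Add(Mul(Rational(1, 2), 6), Mul(Rational(1, 2), 3)), 0))), -28) = Mul(Mul(46, Add(Mul(3, I), 0, Mul(I, Add(3, Rational(3, 2))), Mul(Add(3, Rational(3, 2)), 0))), -28) = Mul(Mul(46, Add(Mul(3, I), 0, Mul(I, Rational(9, 2)), Mul(Rational(9, 2), 0))), -28) = Mul(Mul(46, Add(Mul(3, I), 0, Mul(Rational(9, 2), I), 0)), -28) = Mul(Mul(46, Mul(Rational(15, 2), I)), -28) = Mul(Mul(345, I), -28) = Mul(-9660, I)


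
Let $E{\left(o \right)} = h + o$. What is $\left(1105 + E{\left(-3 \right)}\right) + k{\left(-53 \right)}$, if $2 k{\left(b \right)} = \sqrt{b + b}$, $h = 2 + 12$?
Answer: $1116 + \frac{i \sqrt{106}}{2} \approx 1116.0 + 5.1478 i$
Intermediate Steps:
$h = 14$
$k{\left(b \right)} = \frac{\sqrt{2} \sqrt{b}}{2}$ ($k{\left(b \right)} = \frac{\sqrt{b + b}}{2} = \frac{\sqrt{2 b}}{2} = \frac{\sqrt{2} \sqrt{b}}{2}$)
$E{\left(o \right)} = 14 + o$
$\left(1105 + E{\left(-3 \right)}\right) + k{\left(-53 \right)} = \left(1105 + \left(14 - 3\right)\right) + \frac{\sqrt{2} \sqrt{-53}}{2} = \left(1105 + 11\right) + \frac{\sqrt{2} i \sqrt{53}}{2} = 1116 + \frac{i \sqrt{106}}{2}$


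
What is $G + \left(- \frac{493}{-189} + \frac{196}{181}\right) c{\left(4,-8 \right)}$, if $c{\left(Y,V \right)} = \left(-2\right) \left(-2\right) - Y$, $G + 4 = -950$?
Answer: $-954$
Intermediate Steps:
$G = -954$ ($G = -4 - 950 = -954$)
$c{\left(Y,V \right)} = 4 - Y$
$G + \left(- \frac{493}{-189} + \frac{196}{181}\right) c{\left(4,-8 \right)} = -954 + \left(- \frac{493}{-189} + \frac{196}{181}\right) \left(4 - 4\right) = -954 + \left(\left(-493\right) \left(- \frac{1}{189}\right) + 196 \cdot \frac{1}{181}\right) \left(4 - 4\right) = -954 + \left(\frac{493}{189} + \frac{196}{181}\right) 0 = -954 + \frac{126277}{34209} \cdot 0 = -954 + 0 = -954$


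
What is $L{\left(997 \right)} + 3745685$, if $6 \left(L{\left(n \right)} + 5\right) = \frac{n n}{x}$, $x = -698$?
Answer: $\frac{15685913831}{4188} \approx 3.7454 \cdot 10^{6}$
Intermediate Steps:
$L{\left(n \right)} = -5 - \frac{n^{2}}{4188}$ ($L{\left(n \right)} = -5 + \frac{n n \frac{1}{-698}}{6} = -5 + \frac{n^{2} \left(- \frac{1}{698}\right)}{6} = -5 + \frac{\left(- \frac{1}{698}\right) n^{2}}{6} = -5 - \frac{n^{2}}{4188}$)
$L{\left(997 \right)} + 3745685 = \left(-5 - \frac{997^{2}}{4188}\right) + 3745685 = \left(-5 - \frac{994009}{4188}\right) + 3745685 = - \frac{1014949}{4188} + 3745685 = \frac{15685913831}{4188}$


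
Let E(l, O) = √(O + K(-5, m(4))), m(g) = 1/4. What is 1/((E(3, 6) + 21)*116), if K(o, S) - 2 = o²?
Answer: 7/15776 - √33/47328 ≈ 0.00032233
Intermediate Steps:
m(g) = ¼
K(o, S) = 2 + o²
E(l, O) = √(27 + O) (E(l, O) = √(O + (2 + (-5)²)) = √(O + (2 + 25)) = √(O + 27) = √(27 + O))
1/((E(3, 6) + 21)*116) = 1/((√(27 + 6) + 21)*116) = 1/((√33 + 21)*116) = 1/((21 + √33)*116) = 1/(2436 + 116*√33)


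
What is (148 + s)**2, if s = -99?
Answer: 2401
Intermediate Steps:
(148 + s)**2 = (148 - 99)**2 = 49**2 = 2401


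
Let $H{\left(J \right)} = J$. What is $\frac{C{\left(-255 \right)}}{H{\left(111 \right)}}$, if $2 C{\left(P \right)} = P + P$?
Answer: $- \frac{85}{37} \approx -2.2973$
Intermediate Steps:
$C{\left(P \right)} = P$ ($C{\left(P \right)} = \frac{P + P}{2} = \frac{2 P}{2} = P$)
$\frac{C{\left(-255 \right)}}{H{\left(111 \right)}} = - \frac{255}{111} = \left(-255\right) \frac{1}{111} = - \frac{85}{37}$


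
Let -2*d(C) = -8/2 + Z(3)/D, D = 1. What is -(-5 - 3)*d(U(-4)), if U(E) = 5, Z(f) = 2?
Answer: 8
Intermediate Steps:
d(C) = 1 (d(C) = -(-8/2 + 2/1)/2 = -(-8*1/2 + 2*1)/2 = -(-4 + 2)/2 = -1/2*(-2) = 1)
-(-5 - 3)*d(U(-4)) = -(-5 - 3) = -(-8) = -1*(-8) = 8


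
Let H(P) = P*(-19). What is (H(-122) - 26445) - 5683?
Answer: -29810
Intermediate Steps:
H(P) = -19*P
(H(-122) - 26445) - 5683 = (-19*(-122) - 26445) - 5683 = (2318 - 26445) - 5683 = -24127 - 5683 = -29810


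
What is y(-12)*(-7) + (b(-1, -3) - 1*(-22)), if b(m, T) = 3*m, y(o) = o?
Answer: 103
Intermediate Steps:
y(-12)*(-7) + (b(-1, -3) - 1*(-22)) = -12*(-7) + (3*(-1) - 1*(-22)) = 84 + (-3 + 22) = 84 + 19 = 103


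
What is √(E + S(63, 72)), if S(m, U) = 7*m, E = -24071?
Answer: I*√23630 ≈ 153.72*I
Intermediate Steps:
√(E + S(63, 72)) = √(-24071 + 7*63) = √(-24071 + 441) = √(-23630) = I*√23630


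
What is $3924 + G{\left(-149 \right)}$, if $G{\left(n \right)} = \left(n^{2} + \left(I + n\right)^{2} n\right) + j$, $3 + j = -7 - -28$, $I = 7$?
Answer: $-2978293$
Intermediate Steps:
$j = 18$ ($j = -3 - -21 = -3 + \left(-7 + 28\right) = -3 + 21 = 18$)
$G{\left(n \right)} = 18 + n^{2} + n \left(7 + n\right)^{2}$ ($G{\left(n \right)} = \left(n^{2} + \left(7 + n\right)^{2} n\right) + 18 = \left(n^{2} + n \left(7 + n\right)^{2}\right) + 18 = 18 + n^{2} + n \left(7 + n\right)^{2}$)
$3924 + G{\left(-149 \right)} = 3924 + \left(18 + \left(-149\right)^{2} - 149 \left(7 - 149\right)^{2}\right) = 3924 + \left(18 + 22201 - 149 \left(-142\right)^{2}\right) = 3924 + \left(18 + 22201 - 3004436\right) = 3924 - 2982217 = -2978293$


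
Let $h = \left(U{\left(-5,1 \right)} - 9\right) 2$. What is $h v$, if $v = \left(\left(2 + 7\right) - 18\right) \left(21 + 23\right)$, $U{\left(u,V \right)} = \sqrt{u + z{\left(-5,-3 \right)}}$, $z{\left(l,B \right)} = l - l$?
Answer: $7128 - 792 i \sqrt{5} \approx 7128.0 - 1771.0 i$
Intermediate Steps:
$z{\left(l,B \right)} = 0$
$U{\left(u,V \right)} = \sqrt{u}$ ($U{\left(u,V \right)} = \sqrt{u + 0} = \sqrt{u}$)
$h = -18 + 2 i \sqrt{5}$ ($h = \left(\sqrt{-5} - 9\right) 2 = \left(i \sqrt{5} - 9\right) 2 = \left(-9 + i \sqrt{5}\right) 2 = -18 + 2 i \sqrt{5} \approx -18.0 + 4.4721 i$)
$v = -396$ ($v = \left(9 - 18\right) 44 = \left(-9\right) 44 = -396$)
$h v = \left(-18 + 2 i \sqrt{5}\right) \left(-396\right) = 7128 - 792 i \sqrt{5}$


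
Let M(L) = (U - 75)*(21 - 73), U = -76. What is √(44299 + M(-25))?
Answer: 11*√431 ≈ 228.37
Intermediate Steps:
M(L) = 7852 (M(L) = (-76 - 75)*(21 - 73) = -151*(-52) = 7852)
√(44299 + M(-25)) = √(44299 + 7852) = √52151 = 11*√431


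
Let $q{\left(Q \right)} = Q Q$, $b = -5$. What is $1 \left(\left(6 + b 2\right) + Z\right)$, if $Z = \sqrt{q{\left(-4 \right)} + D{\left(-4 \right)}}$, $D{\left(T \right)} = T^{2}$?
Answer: $-4 + 4 \sqrt{2} \approx 1.6569$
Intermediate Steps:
$q{\left(Q \right)} = Q^{2}$
$Z = 4 \sqrt{2}$ ($Z = \sqrt{\left(-4\right)^{2} + \left(-4\right)^{2}} = \sqrt{16 + 16} = \sqrt{32} = 4 \sqrt{2} \approx 5.6569$)
$1 \left(\left(6 + b 2\right) + Z\right) = 1 \left(\left(6 - 10\right) + 4 \sqrt{2}\right) = 1 \left(-4 + 4 \sqrt{2}\right) = -4 + 4 \sqrt{2}$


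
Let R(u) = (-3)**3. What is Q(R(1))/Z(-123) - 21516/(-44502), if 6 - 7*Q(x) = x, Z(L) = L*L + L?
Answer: 125641791/259698838 ≈ 0.48380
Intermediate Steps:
Z(L) = L + L**2 (Z(L) = L**2 + L = L + L**2)
R(u) = -27
Q(x) = 6/7 - x/7
Q(R(1))/Z(-123) - 21516/(-44502) = (6/7 - 1/7*(-27))/((-123*(1 - 123))) - 21516/(-44502) = (6/7 + 27/7)/((-123*(-122))) - 21516*(-1/44502) = (33/7)/15006 + 3586/7417 = (33/7)*(1/15006) + 3586/7417 = 11/35014 + 3586/7417 = 125641791/259698838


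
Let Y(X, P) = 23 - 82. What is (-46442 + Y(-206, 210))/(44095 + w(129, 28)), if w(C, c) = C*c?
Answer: -46501/47707 ≈ -0.97472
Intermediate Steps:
Y(X, P) = -59
(-46442 + Y(-206, 210))/(44095 + w(129, 28)) = (-46442 - 59)/(44095 + 129*28) = -46501/(44095 + 3612) = -46501/47707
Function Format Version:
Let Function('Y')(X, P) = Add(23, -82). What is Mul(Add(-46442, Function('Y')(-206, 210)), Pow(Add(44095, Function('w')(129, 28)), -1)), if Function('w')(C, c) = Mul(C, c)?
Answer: Rational(-46501, 47707) ≈ -0.97472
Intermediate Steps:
Function('Y')(X, P) = -59
Mul(Add(-46442, Function('Y')(-206, 210)), Pow(Add(44095, Function('w')(129, 28)), -1)) = Mul(Add(-46442, -59), Pow(Add(44095, Mul(129, 28)), -1)) = Mul(-46501, Pow(Add(44095, 3612), -1)) = Mul(-46501, Pow(47707, -1)) = Mul(-46501, Rational(1, 47707)) = Rational(-46501, 47707)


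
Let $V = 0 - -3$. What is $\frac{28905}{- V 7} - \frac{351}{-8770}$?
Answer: $- \frac{84496493}{61390} \approx -1376.4$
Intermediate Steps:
$V = 3$ ($V = 0 + 3 = 3$)
$\frac{28905}{- V 7} - \frac{351}{-8770} = \frac{28905}{\left(-1\right) 3 \cdot 7} - \frac{351}{-8770} = \frac{28905}{\left(-3\right) 7} - - \frac{351}{8770} = \frac{28905}{-21} + \frac{351}{8770} = 28905 \left(- \frac{1}{21}\right) + \frac{351}{8770} = - \frac{9635}{7} + \frac{351}{8770} = - \frac{84496493}{61390}$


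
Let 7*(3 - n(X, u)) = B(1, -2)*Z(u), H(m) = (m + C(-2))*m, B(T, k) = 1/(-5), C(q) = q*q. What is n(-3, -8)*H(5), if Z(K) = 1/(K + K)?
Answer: 15111/112 ≈ 134.92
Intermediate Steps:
Z(K) = 1/(2*K)
C(q) = q**2
B(T, k) = -1/5
H(m) = m*(4 + m) (H(m) = (m + (-2)**2)*m = (m + 4)*m = (4 + m)*m = m*(4 + m))
n(X, u) = 3 + 1/(70*u) (n(X, u) = 3 - (-1)*1/(2*u)/35 = 3 - (-1)/(70*u) = 3 + 1/(70*u))
n(-3, -8)*H(5) = (3 + (1/70)/(-8))*(5*(4 + 5)) = (3 + (1/70)*(-1/8))*(5*9) = (3 - 1/560)*45 = (1679/560)*45 = 15111/112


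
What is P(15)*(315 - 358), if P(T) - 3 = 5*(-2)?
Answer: 301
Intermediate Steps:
P(T) = -7 (P(T) = 3 + 5*(-2) = 3 - 10 = -7)
P(15)*(315 - 358) = -7*(315 - 358) = -7*(-43) = 301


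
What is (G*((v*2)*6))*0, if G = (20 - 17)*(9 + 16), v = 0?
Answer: 0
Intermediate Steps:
G = 75 (G = 3*25 = 75)
(G*((v*2)*6))*0 = (75*((0*2)*6))*0 = (75*(0*6))*0 = (75*0)*0 = 0*0 = 0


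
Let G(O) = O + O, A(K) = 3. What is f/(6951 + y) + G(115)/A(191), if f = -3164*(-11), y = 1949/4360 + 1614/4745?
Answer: 1006819653850/12327425421 ≈ 81.673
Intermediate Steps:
y = 3257009/4137640 (y = 1949*(1/4360) + 1614*(1/4745) = 1949/4360 + 1614/4745 = 3257009/4137640 ≈ 0.78717)
f = 34804
G(O) = 2*O
f/(6951 + y) + G(115)/A(191) = 34804/(6951 + 3257009/4137640) + (2*115)/3 = 34804/(28763992649/4137640) + 230*(1/3) = 34804*(4137640/28763992649) + 230/3 = 20572346080/4109141807 + 230/3 = 1006819653850/12327425421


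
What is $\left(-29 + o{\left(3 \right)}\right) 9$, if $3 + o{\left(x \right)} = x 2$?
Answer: $-234$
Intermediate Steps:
$o{\left(x \right)} = -3 + 2 x$ ($o{\left(x \right)} = -3 + x 2 = -3 + 2 x$)
$\left(-29 + o{\left(3 \right)}\right) 9 = \left(-29 + \left(-3 + 2 \cdot 3\right)\right) 9 = \left(-29 + \left(-3 + 6\right)\right) 9 = \left(-29 + 3\right) 9 = \left(-26\right) 9 = -234$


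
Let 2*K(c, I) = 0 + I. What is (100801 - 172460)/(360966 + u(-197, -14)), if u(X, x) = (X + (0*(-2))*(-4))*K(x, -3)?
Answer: -143318/722523 ≈ -0.19836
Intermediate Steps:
K(c, I) = I/2 (K(c, I) = (0 + I)/2 = I/2)
u(X, x) = -3*X/2 (u(X, x) = (X + (0*(-2))*(-4))*((½)*(-3)) = (X + 0*(-4))*(-3/2) = (X + 0)*(-3/2) = X*(-3/2) = -3*X/2)
(100801 - 172460)/(360966 + u(-197, -14)) = (100801 - 172460)/(360966 - 3/2*(-197)) = -71659/(360966 + 591/2) = -71659/722523/2 = -71659*2/722523 = -143318/722523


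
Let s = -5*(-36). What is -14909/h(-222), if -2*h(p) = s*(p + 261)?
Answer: 14909/3510 ≈ 4.2476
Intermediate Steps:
s = 180
h(p) = -23490 - 90*p (h(p) = -90*(p + 261) = -90*(261 + p) = -(46980 + 180*p)/2 = -23490 - 90*p)
-14909/h(-222) = -14909/(-23490 - 90*(-222)) = -14909/(-23490 + 19980) = -14909/(-3510) = -14909*(-1/3510) = 14909/3510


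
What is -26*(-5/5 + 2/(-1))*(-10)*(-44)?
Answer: 34320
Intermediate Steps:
-26*(-5/5 + 2/(-1))*(-10)*(-44) = -26*(-5*⅕ + 2*(-1))*(-10)*(-44) = -26*(-1 - 2)*(-10)*(-44) = -(-78)*(-10)*(-44) = -26*30*(-44) = -780*(-44) = 34320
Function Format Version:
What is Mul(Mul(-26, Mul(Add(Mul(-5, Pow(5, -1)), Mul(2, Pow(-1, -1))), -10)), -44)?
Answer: 34320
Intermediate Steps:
Mul(Mul(-26, Mul(Add(Mul(-5, Pow(5, -1)), Mul(2, Pow(-1, -1))), -10)), -44) = Mul(Mul(-26, Mul(Add(Mul(-5, Rational(1, 5)), Mul(2, -1)), -10)), -44) = Mul(Mul(-26, Mul(Add(-1, -2), -10)), -44) = Mul(Mul(-26, Mul(-3, -10)), -44) = Mul(Mul(-26, 30), -44) = Mul(-780, -44) = 34320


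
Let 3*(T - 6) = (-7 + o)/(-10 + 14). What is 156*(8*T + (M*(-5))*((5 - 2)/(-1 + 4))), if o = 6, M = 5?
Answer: 3484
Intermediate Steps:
T = 71/12 (T = 6 + ((-7 + 6)/(-10 + 14))/3 = 6 + (-1/4)/3 = 6 + (-1*1/4)/3 = 6 + (1/3)*(-1/4) = 6 - 1/12 = 71/12 ≈ 5.9167)
156*(8*T + (M*(-5))*((5 - 2)/(-1 + 4))) = 156*(8*(71/12) + (5*(-5))*((5 - 2)/(-1 + 4))) = 156*(142/3 - 75/3) = 156*(142/3 - 25*1) = 156*(142/3 - 25) = 156*(67/3) = 3484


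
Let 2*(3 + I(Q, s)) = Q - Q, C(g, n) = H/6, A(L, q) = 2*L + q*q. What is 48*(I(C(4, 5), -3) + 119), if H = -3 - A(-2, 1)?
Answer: 5568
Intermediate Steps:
A(L, q) = q² + 2*L (A(L, q) = 2*L + q² = q² + 2*L)
H = 0 (H = -3 - (1² + 2*(-2)) = -3 - (1 - 4) = -3 - 1*(-3) = -3 + 3 = 0)
C(g, n) = 0 (C(g, n) = 0/6 = 0*(⅙) = 0)
I(Q, s) = -3 (I(Q, s) = -3 + (Q - Q)/2 = -3 + (½)*0 = -3 + 0 = -3)
48*(I(C(4, 5), -3) + 119) = 48*(-3 + 119) = 48*116 = 5568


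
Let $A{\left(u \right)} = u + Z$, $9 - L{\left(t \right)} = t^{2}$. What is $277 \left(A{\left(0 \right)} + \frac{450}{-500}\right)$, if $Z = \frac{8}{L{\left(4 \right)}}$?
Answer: $- \frac{39611}{70} \approx -565.87$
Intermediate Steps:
$L{\left(t \right)} = 9 - t^{2}$
$Z = - \frac{8}{7}$ ($Z = \frac{8}{9 - 4^{2}} = \frac{8}{9 - 16} = \frac{8}{-7} = 8 \left(- \frac{1}{7}\right) = - \frac{8}{7} \approx -1.1429$)
$A{\left(u \right)} = - \frac{8}{7} + u$ ($A{\left(u \right)} = u - \frac{8}{7} = - \frac{8}{7} + u$)
$277 \left(A{\left(0 \right)} + \frac{450}{-500}\right) = 277 \left(\left(- \frac{8}{7} + 0\right) + \frac{450}{-500}\right) = 277 \left(- \frac{8}{7} + 450 \left(- \frac{1}{500}\right)\right) = 277 \left(- \frac{8}{7} - \frac{9}{10}\right) = 277 \left(- \frac{143}{70}\right) = - \frac{39611}{70}$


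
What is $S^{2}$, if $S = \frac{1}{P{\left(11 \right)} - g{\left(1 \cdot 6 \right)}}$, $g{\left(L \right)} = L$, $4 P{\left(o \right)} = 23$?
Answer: $16$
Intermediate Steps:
$P{\left(o \right)} = \frac{23}{4}$ ($P{\left(o \right)} = \frac{1}{4} \cdot 23 = \frac{23}{4}$)
$S = -4$ ($S = \frac{1}{\frac{23}{4} - 1 \cdot 6} = \frac{1}{\frac{23}{4} - 6} = \frac{1}{- \frac{1}{4}} = -4$)
$S^{2} = \left(-4\right)^{2} = 16$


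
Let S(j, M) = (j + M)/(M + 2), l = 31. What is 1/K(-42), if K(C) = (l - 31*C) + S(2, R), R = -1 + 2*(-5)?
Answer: 1/1334 ≈ 0.00074963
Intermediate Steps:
R = -11 (R = -1 - 10 = -11)
S(j, M) = (M + j)/(2 + M)
K(C) = 32 - 31*C (K(C) = (31 - 31*C) + (-11 + 2)/(2 - 11) = (31 - 31*C) - 9/(-9) = (31 - 31*C) - 1/9*(-9) = (31 - 31*C) + 1 = 32 - 31*C)
1/K(-42) = 1/(32 - 31*(-42)) = 1/(32 + 1302) = 1/1334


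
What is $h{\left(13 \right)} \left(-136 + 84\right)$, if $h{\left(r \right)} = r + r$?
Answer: $-1352$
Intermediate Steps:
$h{\left(r \right)} = 2 r$
$h{\left(13 \right)} \left(-136 + 84\right) = 2 \cdot 13 \left(-136 + 84\right) = 26 \left(-52\right) = -1352$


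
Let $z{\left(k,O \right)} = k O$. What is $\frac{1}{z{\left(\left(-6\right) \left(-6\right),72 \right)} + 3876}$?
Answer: $\frac{1}{6468} \approx 0.00015461$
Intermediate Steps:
$z{\left(k,O \right)} = O k$
$\frac{1}{z{\left(\left(-6\right) \left(-6\right),72 \right)} + 3876} = \frac{1}{72 \left(\left(-6\right) \left(-6\right)\right) + 3876} = \frac{1}{72 \cdot 36 + 3876} = \frac{1}{2592 + 3876} = \frac{1}{6468}$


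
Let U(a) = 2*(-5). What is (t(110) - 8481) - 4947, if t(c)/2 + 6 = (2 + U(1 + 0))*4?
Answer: -13504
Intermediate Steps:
U(a) = -10
t(c) = -76 (t(c) = -12 + 2*((2 - 10)*4) = -12 + 2*(-8*4) = -12 + 2*(-32) = -12 - 64 = -76)
(t(110) - 8481) - 4947 = (-76 - 8481) - 4947 = -8557 - 4947 = -13504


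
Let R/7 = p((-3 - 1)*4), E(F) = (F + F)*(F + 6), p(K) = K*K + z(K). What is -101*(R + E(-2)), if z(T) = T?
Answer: -168064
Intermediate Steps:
p(K) = K + K² (p(K) = K*K + K = K² + K = K + K²)
E(F) = 2*F*(6 + F) (E(F) = (2*F)*(6 + F) = 2*F*(6 + F))
R = 1680 (R = 7*(((-3 - 1)*4)*(1 + (-3 - 1)*4)) = 7*((-4*4)*(1 - 4*4)) = 7*(-16*(1 - 16)) = 7*(-16*(-15)) = 7*240 = 1680)
-101*(R + E(-2)) = -101*(1680 + 2*(-2)*(6 - 2)) = -101*(1680 + 2*(-2)*4) = -101*(1680 - 16) = -101*1664 = -168064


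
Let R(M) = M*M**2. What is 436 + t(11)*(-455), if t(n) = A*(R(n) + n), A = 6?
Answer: -3663224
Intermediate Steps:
R(M) = M**3
t(n) = 6*n + 6*n**3 (t(n) = 6*(n**3 + n) = 6*(n + n**3) = 6*n + 6*n**3)
436 + t(11)*(-455) = 436 + (6*11*(1 + 11**2))*(-455) = 436 + (6*11*(1 + 121))*(-455) = 436 + (6*11*122)*(-455) = 436 + 8052*(-455) = 436 - 3663660 = -3663224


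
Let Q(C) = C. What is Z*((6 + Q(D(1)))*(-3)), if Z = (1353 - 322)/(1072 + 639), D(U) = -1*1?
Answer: -15465/1711 ≈ -9.0386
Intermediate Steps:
D(U) = -1
Z = 1031/1711 ≈ 0.60257
Z*((6 + Q(D(1)))*(-3)) = 1031*((6 - 1)*(-3))/1711 = 1031*(5*(-3))/1711 = (1031/1711)*(-15) = -15465/1711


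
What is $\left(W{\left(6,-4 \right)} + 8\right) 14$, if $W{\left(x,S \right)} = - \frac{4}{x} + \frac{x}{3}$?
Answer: $\frac{392}{3} \approx 130.67$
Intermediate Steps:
$W{\left(x,S \right)} = - \frac{4}{x} + \frac{x}{3}$ ($W{\left(x,S \right)} = - \frac{4}{x} + x \frac{1}{3} = - \frac{4}{x} + \frac{x}{3}$)
$\left(W{\left(6,-4 \right)} + 8\right) 14 = \left(\left(- \frac{4}{6} + \frac{1}{3} \cdot 6\right) + 8\right) 14 = \left(\left(\left(-4\right) \frac{1}{6} + 2\right) + 8\right) 14 = \left(\left(- \frac{2}{3} + 2\right) + 8\right) 14 = \left(\frac{4}{3} + 8\right) 14 = \frac{28}{3} \cdot 14 = \frac{392}{3}$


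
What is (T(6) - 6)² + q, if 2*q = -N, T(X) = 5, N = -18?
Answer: 10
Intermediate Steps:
q = 9 (q = (-1*(-18))/2 = (½)*18 = 9)
(T(6) - 6)² + q = (5 - 6)² + 9 = (-1)² + 9 = 1 + 9 = 10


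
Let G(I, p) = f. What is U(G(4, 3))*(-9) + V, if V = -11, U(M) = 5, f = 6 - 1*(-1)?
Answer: -56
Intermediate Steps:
f = 7 (f = 6 + 1 = 7)
G(I, p) = 7
U(G(4, 3))*(-9) + V = 5*(-9) - 11 = -45 - 11 = -56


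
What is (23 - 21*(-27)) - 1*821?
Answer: -231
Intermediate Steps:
(23 - 21*(-27)) - 1*821 = (23 + 567) - 821 = 590 - 821 = -231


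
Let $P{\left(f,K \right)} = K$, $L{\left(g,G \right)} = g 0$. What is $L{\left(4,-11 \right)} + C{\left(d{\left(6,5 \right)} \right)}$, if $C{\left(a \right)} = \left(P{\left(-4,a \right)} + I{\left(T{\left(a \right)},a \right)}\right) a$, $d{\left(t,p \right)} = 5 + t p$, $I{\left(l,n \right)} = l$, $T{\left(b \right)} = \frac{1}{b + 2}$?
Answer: $\frac{45360}{37} \approx 1225.9$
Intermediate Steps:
$T{\left(b \right)} = \frac{1}{2 + b}$
$L{\left(g,G \right)} = 0$
$d{\left(t,p \right)} = 5 + p t$
$C{\left(a \right)} = a \left(a + \frac{1}{2 + a}\right)$ ($C{\left(a \right)} = \left(a + \frac{1}{2 + a}\right) a = a \left(a + \frac{1}{2 + a}\right)$)
$L{\left(4,-11 \right)} + C{\left(d{\left(6,5 \right)} \right)} = 0 + \frac{\left(5 + 5 \cdot 6\right) \left(1 + \left(5 + 5 \cdot 6\right) \left(2 + \left(5 + 5 \cdot 6\right)\right)\right)}{2 + \left(5 + 5 \cdot 6\right)} = 0 + \frac{\left(5 + 30\right) \left(1 + \left(5 + 30\right) \left(2 + \left(5 + 30\right)\right)\right)}{2 + \left(5 + 30\right)} = 0 + \frac{35 \left(1 + 35 \left(2 + 35\right)\right)}{2 + 35} = 0 + \frac{35 \left(1 + 35 \cdot 37\right)}{37} = 0 + 35 \cdot \frac{1}{37} \left(1 + 1295\right) = 0 + 35 \cdot \frac{1}{37} \cdot 1296 = 0 + \frac{45360}{37} = \frac{45360}{37}$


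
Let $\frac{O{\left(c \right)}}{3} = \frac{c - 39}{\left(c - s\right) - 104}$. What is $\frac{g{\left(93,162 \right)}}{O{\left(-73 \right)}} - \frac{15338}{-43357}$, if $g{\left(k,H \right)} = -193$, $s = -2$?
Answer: $- \frac{208461301}{2081136} \approx -100.17$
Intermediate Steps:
$O{\left(c \right)} = \frac{3 \left(-39 + c\right)}{-102 + c}$ ($O{\left(c \right)} = 3 \frac{c - 39}{\left(c - -2\right) - 104} = 3 \frac{-39 + c}{\left(c + 2\right) - 104} = 3 \frac{-39 + c}{\left(2 + c\right) - 104} = 3 \frac{-39 + c}{-102 + c} = \frac{3 \left(-39 + c\right)}{-102 + c}$)
$\frac{g{\left(93,162 \right)}}{O{\left(-73 \right)}} - \frac{15338}{-43357} = - \frac{193}{3 \frac{1}{-102 - 73} \left(-39 - 73\right)} - \frac{15338}{-43357} = - \frac{193}{3 \frac{1}{-175} \left(-112\right)} - - \frac{15338}{43357} = - \frac{193}{3 \left(- \frac{1}{175}\right) \left(-112\right)} + \frac{15338}{43357} = - \frac{193}{\frac{48}{25}} + \frac{15338}{43357} = \left(-193\right) \frac{25}{48} + \frac{15338}{43357} = - \frac{4825}{48} + \frac{15338}{43357} = - \frac{208461301}{2081136}$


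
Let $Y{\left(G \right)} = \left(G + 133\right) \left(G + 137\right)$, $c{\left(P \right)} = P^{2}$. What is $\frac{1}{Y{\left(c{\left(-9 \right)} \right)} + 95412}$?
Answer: $\frac{1}{142064} \approx 7.0391 \cdot 10^{-6}$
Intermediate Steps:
$Y{\left(G \right)} = \left(133 + G\right) \left(137 + G\right)$
$\frac{1}{Y{\left(c{\left(-9 \right)} \right)} + 95412} = \frac{1}{\left(18221 + \left(\left(-9\right)^{2}\right)^{2} + 270 \left(-9\right)^{2}\right) + 95412} = \frac{1}{\left(18221 + 81^{2} + 270 \cdot 81\right) + 95412} = \frac{1}{\left(18221 + 6561 + 21870\right) + 95412} = \frac{1}{46652 + 95412} = \frac{1}{142064}$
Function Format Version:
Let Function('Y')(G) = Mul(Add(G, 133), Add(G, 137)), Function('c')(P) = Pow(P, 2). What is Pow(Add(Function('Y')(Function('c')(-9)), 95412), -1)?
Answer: Rational(1, 142064) ≈ 7.0391e-6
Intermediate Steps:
Function('Y')(G) = Mul(Add(133, G), Add(137, G))
Pow(Add(Function('Y')(Function('c')(-9)), 95412), -1) = Pow(Add(Add(18221, Pow(Pow(-9, 2), 2), Mul(270, Pow(-9, 2))), 95412), -1) = Pow(Add(Add(18221, Pow(81, 2), Mul(270, 81)), 95412), -1) = Pow(Add(Add(18221, 6561, 21870), 95412), -1) = Pow(Add(46652, 95412), -1) = Pow(142064, -1) = Rational(1, 142064)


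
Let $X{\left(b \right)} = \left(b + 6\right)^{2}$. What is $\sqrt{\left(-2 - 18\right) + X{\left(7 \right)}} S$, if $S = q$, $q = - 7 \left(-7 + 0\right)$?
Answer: $49 \sqrt{149} \approx 598.12$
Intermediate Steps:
$X{\left(b \right)} = \left(6 + b\right)^{2}$
$q = 49$ ($q = \left(-7\right) \left(-7\right) = 49$)
$S = 49$
$\sqrt{\left(-2 - 18\right) + X{\left(7 \right)}} S = \sqrt{\left(-2 - 18\right) + \left(6 + 7\right)^{2}} \cdot 49 = \sqrt{\left(-2 - 18\right) + 13^{2}} \cdot 49 = \sqrt{-20 + 169} \cdot 49 = \sqrt{149} \cdot 49 = 49 \sqrt{149}$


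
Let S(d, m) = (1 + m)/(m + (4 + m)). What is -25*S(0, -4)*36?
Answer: -675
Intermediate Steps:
S(d, m) = (1 + m)/(4 + 2*m)
-25*S(0, -4)*36 = -25*(1 - 4)/(2*(2 - 4))*36 = -25*(-3)/(2*(-2))*36 = -25*(-1)*(-3)/(2*2)*36 = -25*¾*36 = -75/4*36 = -675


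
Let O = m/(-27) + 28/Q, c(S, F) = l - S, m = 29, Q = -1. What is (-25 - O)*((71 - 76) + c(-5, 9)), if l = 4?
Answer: 440/27 ≈ 16.296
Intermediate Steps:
c(S, F) = 4 - S
O = -785/27 (O = 29/(-27) + 28/(-1) = 29*(-1/27) + 28*(-1) = -29/27 - 28 = -785/27 ≈ -29.074)
(-25 - O)*((71 - 76) + c(-5, 9)) = (-25 - 1*(-785/27))*((71 - 76) + (4 - 1*(-5))) = (-25 + 785/27)*(-5 + (4 + 5)) = 110*(-5 + 9)/27 = (110/27)*4 = 440/27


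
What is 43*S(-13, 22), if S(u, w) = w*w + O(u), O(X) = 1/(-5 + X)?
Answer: 374573/18 ≈ 20810.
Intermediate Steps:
S(u, w) = w**2 + 1/(-5 + u) (S(u, w) = w*w + 1/(-5 + u) = w**2 + 1/(-5 + u))
43*S(-13, 22) = 43*((1 + 22**2*(-5 - 13))/(-5 - 13)) = 43*((1 + 484*(-18))/(-18)) = 43*(-(1 - 8712)/18) = 43*(-1/18*(-8711)) = 43*(8711/18) = 374573/18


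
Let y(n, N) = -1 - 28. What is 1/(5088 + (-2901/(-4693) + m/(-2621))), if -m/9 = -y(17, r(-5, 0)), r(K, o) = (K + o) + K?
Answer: 12300353/62593024458 ≈ 0.00019651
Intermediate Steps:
r(K, o) = o + 2*K
y(n, N) = -29
m = -261 (m = -(-9)*(-29) = -9*29 = -261)
1/(5088 + (-2901/(-4693) + m/(-2621))) = 1/(5088 + (-2901/(-4693) - 261/(-2621))) = 1/(5088 + (-2901*(-1/4693) - 261*(-1/2621))) = 1/(5088 + (2901/4693 + 261/2621)) = 1/(5088 + 8828394/12300353) = 1/(62593024458/12300353) = 12300353/62593024458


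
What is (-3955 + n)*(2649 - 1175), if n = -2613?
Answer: -9681232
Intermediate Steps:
(-3955 + n)*(2649 - 1175) = (-3955 - 2613)*(2649 - 1175) = -6568*1474 = -9681232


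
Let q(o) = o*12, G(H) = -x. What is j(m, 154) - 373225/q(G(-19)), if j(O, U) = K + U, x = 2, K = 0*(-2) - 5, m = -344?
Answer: 376801/24 ≈ 15700.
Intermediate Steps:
K = -5 (K = 0 - 5 = -5)
G(H) = -2 (G(H) = -1*2 = -2)
q(o) = 12*o
j(O, U) = -5 + U
j(m, 154) - 373225/q(G(-19)) = (-5 + 154) - 373225/(12*(-2)) = 149 - 373225/(-24) = 149 - 373225*(-1)/24 = 149 - 1*(-373225/24) = 149 + 373225/24 = 376801/24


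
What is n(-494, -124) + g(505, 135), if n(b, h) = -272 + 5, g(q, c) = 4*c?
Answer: 273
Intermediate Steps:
n(b, h) = -267
n(-494, -124) + g(505, 135) = -267 + 4*135 = -267 + 540 = 273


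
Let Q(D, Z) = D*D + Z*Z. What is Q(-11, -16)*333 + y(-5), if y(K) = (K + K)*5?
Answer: 125491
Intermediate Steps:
Q(D, Z) = D² + Z²
y(K) = 10*K (y(K) = (2*K)*5 = 10*K)
Q(-11, -16)*333 + y(-5) = ((-11)² + (-16)²)*333 + 10*(-5) = (121 + 256)*333 - 50 = 377*333 - 50 = 125541 - 50 = 125491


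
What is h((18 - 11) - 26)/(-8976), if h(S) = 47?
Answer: -47/8976 ≈ -0.0052362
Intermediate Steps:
h((18 - 11) - 26)/(-8976) = 47/(-8976) = 47*(-1/8976) = -47/8976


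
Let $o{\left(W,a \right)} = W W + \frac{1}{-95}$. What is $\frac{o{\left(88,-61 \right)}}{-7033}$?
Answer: $- \frac{735679}{668135} \approx -1.1011$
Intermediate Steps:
$o{\left(W,a \right)} = - \frac{1}{95} + W^{2}$ ($o{\left(W,a \right)} = W^{2} - \frac{1}{95} = - \frac{1}{95} + W^{2}$)
$\frac{o{\left(88,-61 \right)}}{-7033} = \frac{- \frac{1}{95} + 88^{2}}{-7033} = \left(- \frac{1}{95} + 7744\right) \left(- \frac{1}{7033}\right) = \frac{735679}{95} \left(- \frac{1}{7033}\right) = - \frac{735679}{668135}$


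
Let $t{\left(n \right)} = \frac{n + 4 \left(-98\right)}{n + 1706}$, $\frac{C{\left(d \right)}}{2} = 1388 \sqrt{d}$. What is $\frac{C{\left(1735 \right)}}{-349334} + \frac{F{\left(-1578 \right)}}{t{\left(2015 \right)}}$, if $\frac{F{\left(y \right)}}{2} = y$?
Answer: $- \frac{3914492}{541} - \frac{1388 \sqrt{1735}}{174667} \approx -7236.0$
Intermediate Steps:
$F{\left(y \right)} = 2 y$
$C{\left(d \right)} = 2776 \sqrt{d}$ ($C{\left(d \right)} = 2 \cdot 1388 \sqrt{d} = 2776 \sqrt{d}$)
$t{\left(n \right)} = \frac{-392 + n}{1706 + n}$ ($t{\left(n \right)} = \frac{n - 392}{1706 + n} = \frac{-392 + n}{1706 + n}$)
$\frac{C{\left(1735 \right)}}{-349334} + \frac{F{\left(-1578 \right)}}{t{\left(2015 \right)}} = \frac{2776 \sqrt{1735}}{-349334} + \frac{2 \left(-1578\right)}{\frac{1}{1706 + 2015} \left(-392 + 2015\right)} = 2776 \sqrt{1735} \left(- \frac{1}{349334}\right) - \frac{3156}{\frac{1}{3721} \cdot 1623} = - \frac{1388 \sqrt{1735}}{174667} - \frac{3156}{\frac{1}{3721} \cdot 1623} = - \frac{1388 \sqrt{1735}}{174667} - \frac{3156}{\frac{1623}{3721}} = - \frac{1388 \sqrt{1735}}{174667} - \frac{3914492}{541} = - \frac{3914492}{541} - \frac{1388 \sqrt{1735}}{174667}$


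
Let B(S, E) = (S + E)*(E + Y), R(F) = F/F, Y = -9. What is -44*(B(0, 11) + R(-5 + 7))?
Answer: -1012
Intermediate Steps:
R(F) = 1
B(S, E) = (-9 + E)*(E + S) (B(S, E) = (S + E)*(E - 9) = (E + S)*(-9 + E) = (-9 + E)*(E + S))
-44*(B(0, 11) + R(-5 + 7)) = -44*((11² - 9*11 - 9*0 + 11*0) + 1) = -44*((121 - 99 + 0 + 0) + 1) = -44*(22 + 1) = -44*23 = -1012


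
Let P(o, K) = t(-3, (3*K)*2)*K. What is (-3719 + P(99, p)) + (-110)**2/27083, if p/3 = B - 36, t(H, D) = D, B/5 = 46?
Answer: 54941262975/27083 ≈ 2.0286e+6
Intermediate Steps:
B = 230 (B = 5*46 = 230)
p = 582 (p = 3*(230 - 36) = 3*194 = 582)
P(o, K) = 6*K**2 (P(o, K) = ((3*K)*2)*K = (6*K)*K = 6*K**2)
(-3719 + P(99, p)) + (-110)**2/27083 = (-3719 + 6*582**2) + (-110)**2/27083 = (-3719 + 6*338724) + 12100*(1/27083) = (-3719 + 2032344) + 12100/27083 = 2028625 + 12100/27083 = 54941262975/27083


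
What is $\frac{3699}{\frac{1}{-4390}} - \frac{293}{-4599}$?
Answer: $- \frac{74681367097}{4599} \approx -1.6239 \cdot 10^{7}$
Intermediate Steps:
$\frac{3699}{\frac{1}{-4390}} - \frac{293}{-4599} = \frac{3699}{- \frac{1}{4390}} - - \frac{293}{4599} = 3699 \left(-4390\right) + \frac{293}{4599} = -16238610 + \frac{293}{4599} = - \frac{74681367097}{4599}$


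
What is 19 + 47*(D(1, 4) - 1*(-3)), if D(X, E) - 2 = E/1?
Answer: 442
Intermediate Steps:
D(X, E) = 2 + E (D(X, E) = 2 + E/1 = 2 + E*1 = 2 + E)
19 + 47*(D(1, 4) - 1*(-3)) = 19 + 47*((2 + 4) - 1*(-3)) = 19 + 47*(6 + 3) = 19 + 47*9 = 19 + 423 = 442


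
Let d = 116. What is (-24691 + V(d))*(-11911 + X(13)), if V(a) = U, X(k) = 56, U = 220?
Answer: 290103705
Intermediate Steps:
V(a) = 220
(-24691 + V(d))*(-11911 + X(13)) = (-24691 + 220)*(-11911 + 56) = -24471*(-11855) = 290103705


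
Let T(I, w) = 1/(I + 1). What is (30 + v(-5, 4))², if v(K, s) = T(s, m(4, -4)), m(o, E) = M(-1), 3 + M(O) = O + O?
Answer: 22801/25 ≈ 912.04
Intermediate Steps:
M(O) = -3 + 2*O (M(O) = -3 + (O + O) = -3 + 2*O)
m(o, E) = -5 (m(o, E) = -3 + 2*(-1) = -3 - 2 = -5)
T(I, w) = 1/(1 + I)
v(K, s) = 1/(1 + s)
(30 + v(-5, 4))² = (30 + 1/(1 + 4))² = (30 + 1/5)² = (30 + ⅕)² = (151/5)² = 22801/25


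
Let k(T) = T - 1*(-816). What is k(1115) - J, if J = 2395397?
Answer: -2393466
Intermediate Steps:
k(T) = 816 + T (k(T) = T + 816 = 816 + T)
k(1115) - J = (816 + 1115) - 1*2395397 = 1931 - 2395397 = -2393466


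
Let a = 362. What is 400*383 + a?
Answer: 153562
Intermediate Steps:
400*383 + a = 400*383 + 362 = 153200 + 362 = 153562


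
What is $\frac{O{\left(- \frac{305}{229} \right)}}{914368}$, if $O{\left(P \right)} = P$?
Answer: $- \frac{305}{209390272} \approx -1.4566 \cdot 10^{-6}$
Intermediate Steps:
$\frac{O{\left(- \frac{305}{229} \right)}}{914368} = \frac{\left(-305\right) \frac{1}{229}}{914368} = \left(-305\right) \frac{1}{229} \cdot \frac{1}{914368} = \left(- \frac{305}{229}\right) \frac{1}{914368} = - \frac{305}{209390272}$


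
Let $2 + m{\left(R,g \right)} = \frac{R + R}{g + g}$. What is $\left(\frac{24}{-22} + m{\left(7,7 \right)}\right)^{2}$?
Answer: $\frac{529}{121} \approx 4.3719$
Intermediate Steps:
$m{\left(R,g \right)} = -2 + \frac{R}{g}$ ($m{\left(R,g \right)} = -2 + \frac{R + R}{g + g} = -2 + \frac{2 R}{2 g} = -2 + 2 R \frac{1}{2 g} = -2 + \frac{R}{g}$)
$\left(\frac{24}{-22} + m{\left(7,7 \right)}\right)^{2} = \left(\frac{24}{-22} - \left(2 - \frac{7}{7}\right)\right)^{2} = \left(24 \left(- \frac{1}{22}\right) + \left(-2 + 7 \cdot \frac{1}{7}\right)\right)^{2} = \left(- \frac{12}{11} + \left(-2 + 1\right)\right)^{2} = \left(- \frac{12}{11} - 1\right)^{2} = \left(- \frac{23}{11}\right)^{2} = \frac{529}{121}$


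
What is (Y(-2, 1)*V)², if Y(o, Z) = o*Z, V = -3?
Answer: 36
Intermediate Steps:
Y(o, Z) = Z*o
(Y(-2, 1)*V)² = ((1*(-2))*(-3))² = (-2*(-3))² = 6² = 36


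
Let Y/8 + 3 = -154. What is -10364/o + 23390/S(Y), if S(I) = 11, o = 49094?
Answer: 574097328/270017 ≈ 2126.2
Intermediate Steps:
Y = -1256 (Y = -24 + 8*(-154) = -24 - 1232 = -1256)
-10364/o + 23390/S(Y) = -10364/49094 + 23390/11 = -10364*1/49094 + 23390*(1/11) = -5182/24547 + 23390/11 = 574097328/270017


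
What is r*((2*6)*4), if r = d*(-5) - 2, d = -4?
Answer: 864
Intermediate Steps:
r = 18 (r = -4*(-5) - 2 = 20 - 2 = 18)
r*((2*6)*4) = 18*((2*6)*4) = 18*(12*4) = 18*48 = 864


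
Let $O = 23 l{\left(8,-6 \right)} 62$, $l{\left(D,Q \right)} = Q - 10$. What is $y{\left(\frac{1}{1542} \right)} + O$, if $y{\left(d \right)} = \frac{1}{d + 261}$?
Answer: $- \frac{9182594266}{402463} \approx -22816.0$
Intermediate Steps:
$y{\left(d \right)} = \frac{1}{261 + d}$
$l{\left(D,Q \right)} = -10 + Q$
$O = -22816$ ($O = 23 \left(-10 - 6\right) 62 = 23 \left(-16\right) 62 = \left(-368\right) 62 = -22816$)
$y{\left(\frac{1}{1542} \right)} + O = \frac{1}{261 + \frac{1}{1542}} - 22816 = \frac{1}{\frac{402463}{1542}} - 22816 = \frac{1542}{402463} - 22816 = - \frac{9182594266}{402463}$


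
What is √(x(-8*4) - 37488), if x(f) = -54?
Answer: I*√37542 ≈ 193.76*I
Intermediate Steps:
√(x(-8*4) - 37488) = √(-54 - 37488) = √(-37542) = I*√37542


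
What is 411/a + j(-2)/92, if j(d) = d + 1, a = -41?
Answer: -37853/3772 ≈ -10.035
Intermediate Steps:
j(d) = 1 + d
411/a + j(-2)/92 = 411/(-41) + (1 - 2)/92 = 411*(-1/41) - 1*1/92 = -411/41 - 1/92 = -37853/3772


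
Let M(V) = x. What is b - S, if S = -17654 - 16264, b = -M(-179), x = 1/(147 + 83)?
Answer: 7801139/230 ≈ 33918.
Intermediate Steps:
x = 1/230 ≈ 0.0043478
M(V) = 1/230
b = -1/230 (b = -1*1/230 = -1/230 ≈ -0.0043478)
S = -33918
b - S = -1/230 - 1*(-33918) = -1/230 + 33918 = 7801139/230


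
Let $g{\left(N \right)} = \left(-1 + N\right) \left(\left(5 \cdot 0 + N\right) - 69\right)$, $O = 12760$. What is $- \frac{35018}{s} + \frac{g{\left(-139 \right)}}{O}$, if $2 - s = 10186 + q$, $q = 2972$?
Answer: $\frac{943105}{190762} \approx 4.9439$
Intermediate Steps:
$g{\left(N \right)} = \left(-1 + N\right) \left(-69 + N\right)$ ($g{\left(N \right)} = \left(-1 + N\right) \left(\left(0 + N\right) - 69\right) = \left(-1 + N\right) \left(N - 69\right) = \left(-1 + N\right) \left(-69 + N\right)$)
$s = -13156$ ($s = 2 - \left(10186 + 2972\right) = 2 - 13158 = -13156$)
$- \frac{35018}{s} + \frac{g{\left(-139 \right)}}{O} = - \frac{35018}{-13156} + \frac{69 + \left(-139\right)^{2} - -9730}{12760} = \left(-35018\right) \left(- \frac{1}{13156}\right) + \left(69 + 19321 + 9730\right) \frac{1}{12760} = \frac{17509}{6578} + 29120 \cdot \frac{1}{12760} = \frac{17509}{6578} + \frac{728}{319} = \frac{943105}{190762}$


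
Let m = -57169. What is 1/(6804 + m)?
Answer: -1/50365 ≈ -1.9855e-5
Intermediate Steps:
1/(6804 + m) = 1/(6804 - 57169) = 1/(-50365) = -1/50365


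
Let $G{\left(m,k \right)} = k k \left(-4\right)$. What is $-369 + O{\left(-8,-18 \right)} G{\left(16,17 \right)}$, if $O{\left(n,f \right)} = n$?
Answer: $8879$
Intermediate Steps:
$G{\left(m,k \right)} = - 4 k^{2}$ ($G{\left(m,k \right)} = k^{2} \left(-4\right) = - 4 k^{2}$)
$-369 + O{\left(-8,-18 \right)} G{\left(16,17 \right)} = -369 - 8 \left(- 4 \cdot 17^{2}\right) = -369 - 8 \left(\left(-4\right) 289\right) = -369 - -9248 = -369 + 9248 = 8879$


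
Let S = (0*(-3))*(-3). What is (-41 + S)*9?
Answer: -369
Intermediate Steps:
S = 0 (S = 0*(-3) = 0)
(-41 + S)*9 = (-41 + 0)*9 = -41*9 = -369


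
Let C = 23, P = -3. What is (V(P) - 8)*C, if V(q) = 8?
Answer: 0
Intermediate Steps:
(V(P) - 8)*C = (8 - 8)*23 = 0*23 = 0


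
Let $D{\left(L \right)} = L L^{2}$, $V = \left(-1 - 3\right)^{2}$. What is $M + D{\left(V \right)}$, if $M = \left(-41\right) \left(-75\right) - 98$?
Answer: $7073$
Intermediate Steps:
$M = 2977$ ($M = 3075 - 98 = 2977$)
$V = 16$ ($V = \left(-1 - 3\right)^{2} = \left(-4\right)^{2} = 16$)
$D{\left(L \right)} = L^{3}$
$M + D{\left(V \right)} = 2977 + 16^{3} = 2977 + 4096 = 7073$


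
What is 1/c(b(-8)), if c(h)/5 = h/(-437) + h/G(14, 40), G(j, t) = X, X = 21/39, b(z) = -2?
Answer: -3059/56740 ≈ -0.053913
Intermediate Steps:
X = 7/13 (X = 21*(1/39) = 7/13 ≈ 0.53846)
G(j, t) = 7/13
c(h) = 28370*h/3059 (c(h) = 5*(h/(-437) + h/(7/13)) = 5*(h*(-1/437) + h*(13/7)) = 5*(-h/437 + 13*h/7) = 5*(5674*h/3059) = 28370*h/3059)
1/c(b(-8)) = 1/((28370/3059)*(-2)) = 1/(-56740/3059) = -3059/56740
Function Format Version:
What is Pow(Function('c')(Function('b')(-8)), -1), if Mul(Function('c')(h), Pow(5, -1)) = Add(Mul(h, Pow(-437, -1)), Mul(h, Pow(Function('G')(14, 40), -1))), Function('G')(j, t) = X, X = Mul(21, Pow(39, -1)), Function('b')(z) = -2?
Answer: Rational(-3059, 56740) ≈ -0.053913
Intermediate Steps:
X = Rational(7, 13) (X = Mul(21, Rational(1, 39)) = Rational(7, 13) ≈ 0.53846)
Function('G')(j, t) = Rational(7, 13)
Function('c')(h) = Mul(Rational(28370, 3059), h) (Function('c')(h) = Mul(5, Add(Mul(h, Pow(-437, -1)), Mul(h, Pow(Rational(7, 13), -1)))) = Mul(5, Add(Mul(h, Rational(-1, 437)), Mul(h, Rational(13, 7)))) = Mul(5, Add(Mul(Rational(-1, 437), h), Mul(Rational(13, 7), h))) = Mul(5, Mul(Rational(5674, 3059), h)) = Mul(Rational(28370, 3059), h))
Pow(Function('c')(Function('b')(-8)), -1) = Pow(Mul(Rational(28370, 3059), -2), -1) = Pow(Rational(-56740, 3059), -1) = Rational(-3059, 56740)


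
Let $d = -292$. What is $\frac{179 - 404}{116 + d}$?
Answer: $\frac{225}{176} \approx 1.2784$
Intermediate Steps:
$\frac{179 - 404}{116 + d} = \frac{179 - 404}{116 - 292} = - \frac{225}{-176} = \left(-225\right) \left(- \frac{1}{176}\right) = \frac{225}{176}$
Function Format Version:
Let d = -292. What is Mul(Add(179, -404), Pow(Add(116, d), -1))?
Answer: Rational(225, 176) ≈ 1.2784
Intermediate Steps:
Mul(Add(179, -404), Pow(Add(116, d), -1)) = Mul(Add(179, -404), Pow(Add(116, -292), -1)) = Mul(-225, Pow(-176, -1)) = Mul(-225, Rational(-1, 176)) = Rational(225, 176)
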